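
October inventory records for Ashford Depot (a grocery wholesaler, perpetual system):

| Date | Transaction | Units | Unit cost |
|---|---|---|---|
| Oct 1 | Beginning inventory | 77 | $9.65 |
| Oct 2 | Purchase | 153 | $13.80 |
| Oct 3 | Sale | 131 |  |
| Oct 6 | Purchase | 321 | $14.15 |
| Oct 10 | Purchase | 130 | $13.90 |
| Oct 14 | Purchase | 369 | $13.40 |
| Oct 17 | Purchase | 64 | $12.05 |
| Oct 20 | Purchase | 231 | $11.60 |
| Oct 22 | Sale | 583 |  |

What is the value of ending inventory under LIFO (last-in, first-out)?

Ending inventory = $8,481.20

Oct 3, 131 sold [LIFO — newest first]: 131 @ $13.80 = $1,807.80
Oct 22, 583 sold [LIFO — newest first]: 231 @ $11.60 + 64 @ $12.05 + 288 @ $13.40 = $7,310.00
Total COGS = $1,807.80 + $7,310.00 = $9,117.80
Ending inventory: 77 @ $9.65 + 22 @ $13.80 + 321 @ $14.15 + 130 @ $13.90 + 81 @ $13.40 = $8,481.20
Check: goods available $17,599.00 = COGS $9,117.80 + ending $8,481.20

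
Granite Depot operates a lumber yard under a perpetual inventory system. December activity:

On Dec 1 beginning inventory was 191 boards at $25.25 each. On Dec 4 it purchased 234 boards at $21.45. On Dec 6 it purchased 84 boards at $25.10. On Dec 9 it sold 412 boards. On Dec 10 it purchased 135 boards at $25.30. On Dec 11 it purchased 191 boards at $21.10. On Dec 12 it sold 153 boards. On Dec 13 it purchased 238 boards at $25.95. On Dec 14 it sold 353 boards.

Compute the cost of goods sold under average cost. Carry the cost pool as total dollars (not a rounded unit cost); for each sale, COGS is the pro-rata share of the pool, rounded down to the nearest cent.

COGS = $21,794.09

After Dec 1: 191 on hand, pool $4,822.75 (≈ $25.2500 each)
After Dec 4: 425 on hand, pool $9,842.05 (≈ $23.1578 each)
After Dec 6: 509 on hand, pool $11,950.45 (≈ $23.4783 each)
Dec 9, sell 412: 412/509 × $11,950.45 → $9,673.05
After Dec 10: 232 on hand, pool $5,692.90 (≈ $24.5384 each)
After Dec 11: 423 on hand, pool $9,723.00 (≈ $22.9858 each)
Dec 12, sell 153: 153/423 × $9,723.00 → $3,516.82
After Dec 13: 508 on hand, pool $12,382.28 (≈ $24.3746 each)
Dec 14, sell 353: 353/508 × $12,382.28 → $8,604.22
Total COGS = $9,673.05 + $3,516.82 + $8,604.22 = $21,794.09
Ending inventory (cost pool remaining) = $3,778.06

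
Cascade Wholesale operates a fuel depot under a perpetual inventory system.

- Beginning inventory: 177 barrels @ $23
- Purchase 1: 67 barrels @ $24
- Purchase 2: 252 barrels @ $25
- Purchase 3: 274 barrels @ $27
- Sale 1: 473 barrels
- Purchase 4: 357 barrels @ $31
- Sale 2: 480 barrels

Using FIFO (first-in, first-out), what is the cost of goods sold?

Sale 1 (473) [FIFO — oldest first]: 177 @ $23 + 67 @ $24 + 229 @ $25 = $11,404
Sale 2 (480) [FIFO — oldest first]: 23 @ $25 + 274 @ $27 + 183 @ $31 = $13,646
Total COGS = $11,404 + $13,646 = $25,050
Ending inventory: 174 @ $31 = $5,394
Check: goods available $30,444 = COGS $25,050 + ending $5,394

COGS = $25,050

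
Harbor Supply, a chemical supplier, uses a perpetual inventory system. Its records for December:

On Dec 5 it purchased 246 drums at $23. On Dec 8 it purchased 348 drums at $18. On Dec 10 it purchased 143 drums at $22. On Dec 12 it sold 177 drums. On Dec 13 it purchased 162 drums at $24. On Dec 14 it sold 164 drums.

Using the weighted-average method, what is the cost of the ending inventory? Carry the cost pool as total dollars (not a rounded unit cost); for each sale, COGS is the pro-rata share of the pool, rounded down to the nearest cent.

After Dec 5: 246 on hand, pool $5,658.00 (≈ $23.0000 each)
After Dec 8: 594 on hand, pool $11,922.00 (≈ $20.0707 each)
After Dec 10: 737 on hand, pool $15,068.00 (≈ $20.4450 each)
Dec 12, sell 177: 177/737 × $15,068.00 → $3,618.77
After Dec 13: 722 on hand, pool $15,337.23 (≈ $21.2427 each)
Dec 14, sell 164: 164/722 × $15,337.23 → $3,483.80
Total COGS = $3,618.77 + $3,483.80 = $7,102.57
Ending inventory (cost pool remaining) = $11,853.43
Check: goods available $18,956.00 = COGS $7,102.57 + ending $11,853.43

Ending inventory = $11,853.43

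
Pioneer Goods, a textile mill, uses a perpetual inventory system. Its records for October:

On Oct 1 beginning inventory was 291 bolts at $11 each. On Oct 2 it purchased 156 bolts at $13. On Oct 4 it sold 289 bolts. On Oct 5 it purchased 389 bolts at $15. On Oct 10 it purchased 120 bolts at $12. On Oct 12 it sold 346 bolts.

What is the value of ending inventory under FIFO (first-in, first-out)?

Ending inventory = $4,455

Oct 4, 289 sold [FIFO — oldest first]: 289 @ $11 = $3,179
Oct 12, 346 sold [FIFO — oldest first]: 2 @ $11 + 156 @ $13 + 188 @ $15 = $4,870
Total COGS = $3,179 + $4,870 = $8,049
Ending inventory: 201 @ $15 + 120 @ $12 = $4,455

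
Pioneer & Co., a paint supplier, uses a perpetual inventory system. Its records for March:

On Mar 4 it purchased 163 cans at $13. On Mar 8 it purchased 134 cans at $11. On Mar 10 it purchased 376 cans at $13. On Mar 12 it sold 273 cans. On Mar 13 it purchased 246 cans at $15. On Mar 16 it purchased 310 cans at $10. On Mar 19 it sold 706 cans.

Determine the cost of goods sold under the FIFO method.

Mar 12, 273 sold [FIFO — oldest first]: 163 @ $13 + 110 @ $11 = $3,329
Mar 19, 706 sold [FIFO — oldest first]: 24 @ $11 + 376 @ $13 + 246 @ $15 + 60 @ $10 = $9,442
Total COGS = $3,329 + $9,442 = $12,771
Ending inventory: 250 @ $10 = $2,500
Check: goods available $15,271 = COGS $12,771 + ending $2,500

COGS = $12,771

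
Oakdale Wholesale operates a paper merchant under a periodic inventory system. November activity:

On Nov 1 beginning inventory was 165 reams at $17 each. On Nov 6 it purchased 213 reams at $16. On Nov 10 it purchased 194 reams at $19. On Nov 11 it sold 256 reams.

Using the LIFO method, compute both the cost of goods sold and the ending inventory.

COGS = $4,678; ending inventory = $5,221

Nov 11, 256 sold [LIFO — newest first]: 194 @ $19 + 62 @ $16 = $4,678
Ending inventory: 165 @ $17 + 151 @ $16 = $5,221
Check: goods available $9,899 = COGS $4,678 + ending $5,221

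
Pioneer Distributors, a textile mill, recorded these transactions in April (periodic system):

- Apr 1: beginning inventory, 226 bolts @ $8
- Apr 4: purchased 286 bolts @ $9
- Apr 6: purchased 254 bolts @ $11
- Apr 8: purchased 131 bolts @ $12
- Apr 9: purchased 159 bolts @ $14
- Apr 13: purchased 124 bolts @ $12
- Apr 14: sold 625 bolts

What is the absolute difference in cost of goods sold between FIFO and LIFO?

FIFO COGS: 226 @ $8 + 286 @ $9 + 113 @ $11 = $5,625
LIFO COGS: 124 @ $12 + 159 @ $14 + 131 @ $12 + 211 @ $11 = $7,607
Difference = |$5,625 − $7,607| = $1,982

$1,982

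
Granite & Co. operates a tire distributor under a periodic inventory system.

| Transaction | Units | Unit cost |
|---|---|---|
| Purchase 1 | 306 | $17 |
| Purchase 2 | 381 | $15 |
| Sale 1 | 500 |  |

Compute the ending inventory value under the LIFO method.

Sale 1 (500) [LIFO — newest first]: 381 @ $15 + 119 @ $17 = $7,738
Ending inventory: 187 @ $17 = $3,179

Ending inventory = $3,179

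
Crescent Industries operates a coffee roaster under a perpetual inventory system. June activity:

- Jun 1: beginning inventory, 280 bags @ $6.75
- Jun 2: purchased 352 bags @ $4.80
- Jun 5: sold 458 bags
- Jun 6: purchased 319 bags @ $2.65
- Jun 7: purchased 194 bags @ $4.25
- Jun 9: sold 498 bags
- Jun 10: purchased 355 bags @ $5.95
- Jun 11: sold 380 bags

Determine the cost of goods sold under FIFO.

COGS = $6,385.90

Jun 5, 458 sold [FIFO — oldest first]: 280 @ $6.75 + 178 @ $4.80 = $2,744.40
Jun 9, 498 sold [FIFO — oldest first]: 174 @ $4.80 + 319 @ $2.65 + 5 @ $4.25 = $1,701.80
Jun 11, 380 sold [FIFO — oldest first]: 189 @ $4.25 + 191 @ $5.95 = $1,939.70
Total COGS = $2,744.40 + $1,701.80 + $1,939.70 = $6,385.90
Ending inventory: 164 @ $5.95 = $975.80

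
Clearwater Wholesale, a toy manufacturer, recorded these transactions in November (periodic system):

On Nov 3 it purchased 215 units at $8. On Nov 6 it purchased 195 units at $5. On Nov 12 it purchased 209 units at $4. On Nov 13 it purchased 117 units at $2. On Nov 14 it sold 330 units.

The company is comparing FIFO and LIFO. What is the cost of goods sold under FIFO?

FIFO COGS: 215 @ $8 + 115 @ $5 = $2,295
LIFO COGS: 117 @ $2 + 209 @ $4 + 4 @ $5 = $1,090

COGS = $2,295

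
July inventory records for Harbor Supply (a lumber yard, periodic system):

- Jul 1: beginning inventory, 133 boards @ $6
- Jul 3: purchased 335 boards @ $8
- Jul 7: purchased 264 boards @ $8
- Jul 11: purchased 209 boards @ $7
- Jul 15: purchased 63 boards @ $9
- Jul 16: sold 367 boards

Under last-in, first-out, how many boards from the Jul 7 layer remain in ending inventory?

Jul 16, 367 sold [LIFO — newest first]: 63 @ $9 + 209 @ $7 + 95 @ $8 = $2,790
Ending inventory: 133 @ $6 + 335 @ $8 + 169 @ $8 = $4,830

169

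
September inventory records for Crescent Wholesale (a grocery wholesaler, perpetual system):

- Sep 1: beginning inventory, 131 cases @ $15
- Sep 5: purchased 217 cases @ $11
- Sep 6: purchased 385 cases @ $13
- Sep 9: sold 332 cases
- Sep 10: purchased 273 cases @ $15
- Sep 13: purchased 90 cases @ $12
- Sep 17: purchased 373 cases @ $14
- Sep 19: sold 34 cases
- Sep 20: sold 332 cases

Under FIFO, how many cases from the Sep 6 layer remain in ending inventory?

35

Sep 9, 332 sold [FIFO — oldest first]: 131 @ $15 + 201 @ $11 = $4,176
Sep 19, 34 sold [FIFO — oldest first]: 16 @ $11 + 18 @ $13 = $410
Sep 20, 332 sold [FIFO — oldest first]: 332 @ $13 = $4,316
Total COGS = $4,176 + $410 + $4,316 = $8,902
Ending inventory: 35 @ $13 + 273 @ $15 + 90 @ $12 + 373 @ $14 = $10,852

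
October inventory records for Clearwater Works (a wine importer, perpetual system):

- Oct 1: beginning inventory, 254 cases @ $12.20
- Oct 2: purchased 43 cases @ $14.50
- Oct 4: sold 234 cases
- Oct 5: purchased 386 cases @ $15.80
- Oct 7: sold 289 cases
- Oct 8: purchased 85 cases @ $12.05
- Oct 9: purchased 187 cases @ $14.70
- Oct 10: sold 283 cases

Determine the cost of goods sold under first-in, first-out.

Oct 4, 234 sold [FIFO — oldest first]: 234 @ $12.20 = $2,854.80
Oct 7, 289 sold [FIFO — oldest first]: 20 @ $12.20 + 43 @ $14.50 + 226 @ $15.80 = $4,438.30
Oct 10, 283 sold [FIFO — oldest first]: 160 @ $15.80 + 85 @ $12.05 + 38 @ $14.70 = $4,110.85
Total COGS = $2,854.80 + $4,438.30 + $4,110.85 = $11,403.95
Ending inventory: 149 @ $14.70 = $2,190.30
Check: goods available $13,594.25 = COGS $11,403.95 + ending $2,190.30

COGS = $11,403.95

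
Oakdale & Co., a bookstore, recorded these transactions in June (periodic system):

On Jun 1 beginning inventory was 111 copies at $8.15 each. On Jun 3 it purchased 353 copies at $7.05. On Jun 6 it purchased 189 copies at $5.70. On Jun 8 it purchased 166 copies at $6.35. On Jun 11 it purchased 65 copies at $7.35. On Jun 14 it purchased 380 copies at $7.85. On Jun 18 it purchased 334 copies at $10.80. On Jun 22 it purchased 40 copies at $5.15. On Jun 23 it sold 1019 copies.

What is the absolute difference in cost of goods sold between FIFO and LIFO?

$1,459.65

FIFO COGS: 111 @ $8.15 + 353 @ $7.05 + 189 @ $5.70 + 166 @ $6.35 + 65 @ $7.35 + 135 @ $7.85 = $7,062.20
LIFO COGS: 40 @ $5.15 + 334 @ $10.80 + 380 @ $7.85 + 65 @ $7.35 + 166 @ $6.35 + 34 @ $5.70 = $8,521.85
Difference = |$7,062.20 − $8,521.85| = $1,459.65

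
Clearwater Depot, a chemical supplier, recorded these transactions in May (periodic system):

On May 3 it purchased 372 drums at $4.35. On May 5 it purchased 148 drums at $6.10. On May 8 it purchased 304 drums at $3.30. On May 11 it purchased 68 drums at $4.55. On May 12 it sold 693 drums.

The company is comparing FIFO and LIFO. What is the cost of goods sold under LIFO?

FIFO COGS: 372 @ $4.35 + 148 @ $6.10 + 173 @ $3.30 = $3,091.90
LIFO COGS: 68 @ $4.55 + 304 @ $3.30 + 148 @ $6.10 + 173 @ $4.35 = $2,967.95

COGS = $2,967.95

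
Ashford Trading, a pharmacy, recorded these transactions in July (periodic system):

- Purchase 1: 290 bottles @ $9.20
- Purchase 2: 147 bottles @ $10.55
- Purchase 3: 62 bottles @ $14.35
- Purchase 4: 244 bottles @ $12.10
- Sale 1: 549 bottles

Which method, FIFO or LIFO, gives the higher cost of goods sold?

LIFO

FIFO COGS: 290 @ $9.20 + 147 @ $10.55 + 62 @ $14.35 + 50 @ $12.10 = $5,713.55
LIFO COGS: 244 @ $12.10 + 62 @ $14.35 + 147 @ $10.55 + 96 @ $9.20 = $6,276.15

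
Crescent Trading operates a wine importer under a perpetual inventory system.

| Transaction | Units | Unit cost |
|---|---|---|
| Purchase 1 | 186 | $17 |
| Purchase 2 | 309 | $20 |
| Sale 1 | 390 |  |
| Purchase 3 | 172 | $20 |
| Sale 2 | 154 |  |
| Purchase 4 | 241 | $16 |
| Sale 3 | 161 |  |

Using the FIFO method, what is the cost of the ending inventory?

Ending inventory = $3,248

Sale 1 (390) [FIFO — oldest first]: 186 @ $17 + 204 @ $20 = $7,242
Sale 2 (154) [FIFO — oldest first]: 105 @ $20 + 49 @ $20 = $3,080
Sale 3 (161) [FIFO — oldest first]: 123 @ $20 + 38 @ $16 = $3,068
Total COGS = $7,242 + $3,080 + $3,068 = $13,390
Ending inventory: 203 @ $16 = $3,248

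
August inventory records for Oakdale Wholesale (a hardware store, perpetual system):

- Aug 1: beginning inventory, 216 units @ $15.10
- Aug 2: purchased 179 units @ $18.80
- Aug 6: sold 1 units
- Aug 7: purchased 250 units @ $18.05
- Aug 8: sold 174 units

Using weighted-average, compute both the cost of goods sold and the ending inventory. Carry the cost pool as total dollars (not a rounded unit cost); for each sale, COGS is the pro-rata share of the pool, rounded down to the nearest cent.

COGS = $3,021.92; ending inventory = $8,117.38

After Aug 1: 216 on hand, pool $3,261.60 (≈ $15.1000 each)
After Aug 2: 395 on hand, pool $6,626.80 (≈ $16.7767 each)
Aug 6, sell 1: 1/395 × $6,626.80 → $16.77
After Aug 7: 644 on hand, pool $11,122.53 (≈ $17.2710 each)
Aug 8, sell 174: 174/644 × $11,122.53 → $3,005.15
Total COGS = $16.77 + $3,005.15 = $3,021.92
Ending inventory (cost pool remaining) = $8,117.38
Check: goods available $11,139.30 = COGS $3,021.92 + ending $8,117.38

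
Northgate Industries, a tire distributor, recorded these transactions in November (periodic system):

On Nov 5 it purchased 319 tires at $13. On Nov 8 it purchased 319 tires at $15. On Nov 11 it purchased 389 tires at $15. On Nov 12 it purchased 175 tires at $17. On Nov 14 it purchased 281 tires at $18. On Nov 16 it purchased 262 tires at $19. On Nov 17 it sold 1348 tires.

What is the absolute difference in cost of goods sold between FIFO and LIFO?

$2,091

FIFO COGS: 319 @ $13 + 319 @ $15 + 389 @ $15 + 175 @ $17 + 146 @ $18 = $20,370
LIFO COGS: 262 @ $19 + 281 @ $18 + 175 @ $17 + 389 @ $15 + 241 @ $15 = $22,461
Difference = |$20,370 − $22,461| = $2,091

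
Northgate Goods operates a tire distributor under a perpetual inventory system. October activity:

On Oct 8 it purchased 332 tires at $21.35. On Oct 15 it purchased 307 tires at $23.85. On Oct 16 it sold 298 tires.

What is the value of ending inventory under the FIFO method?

Ending inventory = $8,047.85

Oct 16, 298 sold [FIFO — oldest first]: 298 @ $21.35 = $6,362.30
Ending inventory: 34 @ $21.35 + 307 @ $23.85 = $8,047.85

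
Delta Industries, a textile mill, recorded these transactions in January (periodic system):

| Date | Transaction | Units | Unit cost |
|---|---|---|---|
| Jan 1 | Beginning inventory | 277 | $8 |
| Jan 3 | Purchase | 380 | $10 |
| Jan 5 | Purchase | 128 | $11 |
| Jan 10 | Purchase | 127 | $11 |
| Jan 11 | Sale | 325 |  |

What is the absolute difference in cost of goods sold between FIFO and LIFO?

FIFO COGS: 277 @ $8 + 48 @ $10 = $2,696
LIFO COGS: 127 @ $11 + 128 @ $11 + 70 @ $10 = $3,505
Difference = |$2,696 − $3,505| = $809

$809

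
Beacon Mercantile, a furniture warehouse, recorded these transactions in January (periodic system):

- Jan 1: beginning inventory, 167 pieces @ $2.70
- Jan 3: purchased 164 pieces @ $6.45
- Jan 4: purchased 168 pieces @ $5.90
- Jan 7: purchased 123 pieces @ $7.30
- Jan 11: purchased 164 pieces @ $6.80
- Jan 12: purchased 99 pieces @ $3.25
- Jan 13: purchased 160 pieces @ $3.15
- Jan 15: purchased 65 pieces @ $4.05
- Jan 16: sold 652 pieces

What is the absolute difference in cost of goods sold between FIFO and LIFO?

$257.80

FIFO COGS: 167 @ $2.70 + 164 @ $6.45 + 168 @ $5.90 + 123 @ $7.30 + 30 @ $6.80 = $3,601.80
LIFO COGS: 65 @ $4.05 + 160 @ $3.15 + 99 @ $3.25 + 164 @ $6.80 + 123 @ $7.30 + 41 @ $5.90 = $3,344.00
Difference = |$3,601.80 − $3,344.00| = $257.80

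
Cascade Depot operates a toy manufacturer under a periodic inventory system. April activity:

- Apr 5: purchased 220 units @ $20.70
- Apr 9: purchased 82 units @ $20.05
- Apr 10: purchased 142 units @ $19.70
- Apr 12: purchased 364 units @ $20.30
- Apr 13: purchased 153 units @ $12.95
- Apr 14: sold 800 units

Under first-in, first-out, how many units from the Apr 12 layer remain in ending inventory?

8

Apr 14, 800 sold [FIFO — oldest first]: 220 @ $20.70 + 82 @ $20.05 + 142 @ $19.70 + 356 @ $20.30 = $16,222.30
Ending inventory: 8 @ $20.30 + 153 @ $12.95 = $2,143.75
Check: goods available $18,366.05 = COGS $16,222.30 + ending $2,143.75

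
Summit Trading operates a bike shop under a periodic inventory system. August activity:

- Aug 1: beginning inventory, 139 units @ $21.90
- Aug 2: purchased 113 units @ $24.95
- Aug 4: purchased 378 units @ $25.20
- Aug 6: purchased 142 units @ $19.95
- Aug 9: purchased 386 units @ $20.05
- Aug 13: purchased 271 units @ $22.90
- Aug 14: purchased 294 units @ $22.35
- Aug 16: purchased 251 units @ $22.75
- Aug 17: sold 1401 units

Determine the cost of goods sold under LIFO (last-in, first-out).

Aug 17, 1401 sold [LIFO — newest first]: 251 @ $22.75 + 294 @ $22.35 + 271 @ $22.90 + 386 @ $20.05 + 142 @ $19.95 + 57 @ $25.20 = $30,495.65
Ending inventory: 139 @ $21.90 + 113 @ $24.95 + 321 @ $25.20 = $13,952.65
Check: goods available $44,448.30 = COGS $30,495.65 + ending $13,952.65

COGS = $30,495.65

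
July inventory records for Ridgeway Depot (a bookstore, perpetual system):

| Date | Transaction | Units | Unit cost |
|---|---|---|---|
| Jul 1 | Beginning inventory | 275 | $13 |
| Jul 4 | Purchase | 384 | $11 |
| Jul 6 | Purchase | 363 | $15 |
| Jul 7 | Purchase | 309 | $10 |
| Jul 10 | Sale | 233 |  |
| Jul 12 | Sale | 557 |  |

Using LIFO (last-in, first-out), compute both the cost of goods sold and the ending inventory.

COGS = $9,833; ending inventory = $6,501

Jul 10, 233 sold [LIFO — newest first]: 233 @ $10 = $2,330
Jul 12, 557 sold [LIFO — newest first]: 76 @ $10 + 363 @ $15 + 118 @ $11 = $7,503
Total COGS = $2,330 + $7,503 = $9,833
Ending inventory: 275 @ $13 + 266 @ $11 = $6,501
Check: goods available $16,334 = COGS $9,833 + ending $6,501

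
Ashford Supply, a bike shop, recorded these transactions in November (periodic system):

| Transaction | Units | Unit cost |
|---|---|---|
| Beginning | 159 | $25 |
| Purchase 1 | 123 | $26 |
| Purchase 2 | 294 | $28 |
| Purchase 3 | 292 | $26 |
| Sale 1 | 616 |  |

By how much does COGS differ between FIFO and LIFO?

$159

FIFO COGS: 159 @ $25 + 123 @ $26 + 294 @ $28 + 40 @ $26 = $16,445
LIFO COGS: 292 @ $26 + 294 @ $28 + 30 @ $26 = $16,604
Difference = |$16,445 − $16,604| = $159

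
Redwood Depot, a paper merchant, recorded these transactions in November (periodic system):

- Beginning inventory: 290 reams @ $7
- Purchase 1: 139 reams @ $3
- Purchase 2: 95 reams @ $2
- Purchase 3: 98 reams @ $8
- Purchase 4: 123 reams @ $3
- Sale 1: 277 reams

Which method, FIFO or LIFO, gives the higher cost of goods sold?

FIFO COGS: 277 @ $7 = $1,939
LIFO COGS: 123 @ $3 + 98 @ $8 + 56 @ $2 = $1,265

FIFO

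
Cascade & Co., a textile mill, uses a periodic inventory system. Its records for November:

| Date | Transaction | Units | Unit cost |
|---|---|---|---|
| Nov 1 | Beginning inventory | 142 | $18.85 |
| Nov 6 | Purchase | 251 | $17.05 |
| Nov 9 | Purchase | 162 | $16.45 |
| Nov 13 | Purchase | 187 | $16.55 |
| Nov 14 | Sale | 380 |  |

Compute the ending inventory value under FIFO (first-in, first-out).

Ending inventory = $5,981.40

Nov 14, 380 sold [FIFO — oldest first]: 142 @ $18.85 + 238 @ $17.05 = $6,734.60
Ending inventory: 13 @ $17.05 + 162 @ $16.45 + 187 @ $16.55 = $5,981.40
Check: goods available $12,716.00 = COGS $6,734.60 + ending $5,981.40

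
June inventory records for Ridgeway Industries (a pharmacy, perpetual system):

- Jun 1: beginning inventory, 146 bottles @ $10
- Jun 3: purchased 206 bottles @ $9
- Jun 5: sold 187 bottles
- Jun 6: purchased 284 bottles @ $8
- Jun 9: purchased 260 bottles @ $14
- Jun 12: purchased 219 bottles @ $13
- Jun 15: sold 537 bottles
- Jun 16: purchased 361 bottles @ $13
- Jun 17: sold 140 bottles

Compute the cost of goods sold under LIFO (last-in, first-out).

Jun 5, 187 sold [LIFO — newest first]: 187 @ $9 = $1,683
Jun 15, 537 sold [LIFO — newest first]: 219 @ $13 + 260 @ $14 + 58 @ $8 = $6,951
Jun 17, 140 sold [LIFO — newest first]: 140 @ $13 = $1,820
Total COGS = $1,683 + $6,951 + $1,820 = $10,454
Ending inventory: 146 @ $10 + 19 @ $9 + 226 @ $8 + 221 @ $13 = $6,312
Check: goods available $16,766 = COGS $10,454 + ending $6,312

COGS = $10,454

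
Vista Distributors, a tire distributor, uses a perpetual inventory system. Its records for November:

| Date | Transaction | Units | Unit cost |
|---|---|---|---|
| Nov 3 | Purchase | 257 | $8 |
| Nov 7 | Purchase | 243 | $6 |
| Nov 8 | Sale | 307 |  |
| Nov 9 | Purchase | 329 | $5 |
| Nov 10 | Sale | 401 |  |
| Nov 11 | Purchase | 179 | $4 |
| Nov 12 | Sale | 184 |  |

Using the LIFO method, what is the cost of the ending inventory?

Ending inventory = $928

Nov 8, 307 sold [LIFO — newest first]: 243 @ $6 + 64 @ $8 = $1,970
Nov 10, 401 sold [LIFO — newest first]: 329 @ $5 + 72 @ $8 = $2,221
Nov 12, 184 sold [LIFO — newest first]: 179 @ $4 + 5 @ $8 = $756
Total COGS = $1,970 + $2,221 + $756 = $4,947
Ending inventory: 116 @ $8 = $928
Check: goods available $5,875 = COGS $4,947 + ending $928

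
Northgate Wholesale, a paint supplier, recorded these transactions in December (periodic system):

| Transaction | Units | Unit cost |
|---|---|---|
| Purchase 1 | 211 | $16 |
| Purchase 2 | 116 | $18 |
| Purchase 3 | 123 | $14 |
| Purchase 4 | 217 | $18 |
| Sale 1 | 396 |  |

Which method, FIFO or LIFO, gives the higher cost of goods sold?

FIFO COGS: 211 @ $16 + 116 @ $18 + 69 @ $14 = $6,430
LIFO COGS: 217 @ $18 + 123 @ $14 + 56 @ $18 = $6,636

LIFO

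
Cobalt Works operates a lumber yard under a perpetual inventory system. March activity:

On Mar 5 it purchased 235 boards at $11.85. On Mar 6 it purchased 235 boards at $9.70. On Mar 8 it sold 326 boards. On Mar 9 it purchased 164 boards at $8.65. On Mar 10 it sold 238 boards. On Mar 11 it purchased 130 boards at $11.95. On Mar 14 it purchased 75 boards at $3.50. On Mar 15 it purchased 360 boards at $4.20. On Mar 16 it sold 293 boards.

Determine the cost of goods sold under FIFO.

Mar 8, 326 sold [FIFO — oldest first]: 235 @ $11.85 + 91 @ $9.70 = $3,667.45
Mar 10, 238 sold [FIFO — oldest first]: 144 @ $9.70 + 94 @ $8.65 = $2,209.90
Mar 16, 293 sold [FIFO — oldest first]: 70 @ $8.65 + 130 @ $11.95 + 75 @ $3.50 + 18 @ $4.20 = $2,497.10
Total COGS = $3,667.45 + $2,209.90 + $2,497.10 = $8,374.45
Ending inventory: 342 @ $4.20 = $1,436.40

COGS = $8,374.45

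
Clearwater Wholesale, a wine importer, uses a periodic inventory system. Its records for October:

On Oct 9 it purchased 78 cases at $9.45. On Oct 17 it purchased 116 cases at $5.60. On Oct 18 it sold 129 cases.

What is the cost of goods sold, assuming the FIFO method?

Oct 18, 129 sold [FIFO — oldest first]: 78 @ $9.45 + 51 @ $5.60 = $1,022.70
Ending inventory: 65 @ $5.60 = $364.00

COGS = $1,022.70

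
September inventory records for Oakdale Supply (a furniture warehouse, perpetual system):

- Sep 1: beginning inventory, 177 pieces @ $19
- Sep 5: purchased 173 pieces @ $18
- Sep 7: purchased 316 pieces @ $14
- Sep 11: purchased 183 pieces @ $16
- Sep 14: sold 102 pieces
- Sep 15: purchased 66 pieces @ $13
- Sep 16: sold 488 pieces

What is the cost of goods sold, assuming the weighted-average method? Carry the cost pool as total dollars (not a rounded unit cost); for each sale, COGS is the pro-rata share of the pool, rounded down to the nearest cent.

After Sep 1: 177 on hand, pool $3,363.00 (≈ $19.0000 each)
After Sep 5: 350 on hand, pool $6,477.00 (≈ $18.5057 each)
After Sep 7: 666 on hand, pool $10,901.00 (≈ $16.3679 each)
After Sep 11: 849 on hand, pool $13,829.00 (≈ $16.2886 each)
Sep 14, sell 102: 102/849 × $13,829.00 → $1,661.43
After Sep 15: 813 on hand, pool $13,025.57 (≈ $16.0216 each)
Sep 16, sell 488: 488/813 × $13,025.57 → $7,818.54
Total COGS = $1,661.43 + $7,818.54 = $9,479.97
Ending inventory (cost pool remaining) = $5,207.03
Check: goods available $14,687.00 = COGS $9,479.97 + ending $5,207.03

COGS = $9,479.97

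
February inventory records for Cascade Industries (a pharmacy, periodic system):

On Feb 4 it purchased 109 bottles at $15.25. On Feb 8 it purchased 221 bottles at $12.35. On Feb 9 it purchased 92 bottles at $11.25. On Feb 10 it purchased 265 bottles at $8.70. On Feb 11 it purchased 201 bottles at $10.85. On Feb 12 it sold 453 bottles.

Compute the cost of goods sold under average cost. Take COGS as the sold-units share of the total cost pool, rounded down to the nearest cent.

COGS = $5,056.94

Feb 12, sell 453: 453/888 × $9,912.95 → $5,056.94
Ending inventory (cost pool remaining) = $4,856.01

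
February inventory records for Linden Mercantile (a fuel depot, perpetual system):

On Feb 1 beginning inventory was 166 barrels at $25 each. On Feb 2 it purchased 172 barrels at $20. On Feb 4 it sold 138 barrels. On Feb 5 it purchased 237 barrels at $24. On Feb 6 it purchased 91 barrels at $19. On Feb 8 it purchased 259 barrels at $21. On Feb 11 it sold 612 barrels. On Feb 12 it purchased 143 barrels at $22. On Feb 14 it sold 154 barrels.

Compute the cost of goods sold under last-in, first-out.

Feb 4, 138 sold [LIFO — newest first]: 138 @ $20 = $2,760
Feb 11, 612 sold [LIFO — newest first]: 259 @ $21 + 91 @ $19 + 237 @ $24 + 25 @ $20 = $13,356
Feb 14, 154 sold [LIFO — newest first]: 143 @ $22 + 9 @ $20 + 2 @ $25 = $3,376
Total COGS = $2,760 + $13,356 + $3,376 = $19,492
Ending inventory: 164 @ $25 = $4,100

COGS = $19,492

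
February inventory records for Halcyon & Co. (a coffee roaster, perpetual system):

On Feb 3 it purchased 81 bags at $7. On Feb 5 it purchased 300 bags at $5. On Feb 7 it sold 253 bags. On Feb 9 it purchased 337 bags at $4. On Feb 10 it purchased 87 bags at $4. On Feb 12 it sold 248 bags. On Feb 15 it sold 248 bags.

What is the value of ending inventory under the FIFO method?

Feb 7, 253 sold [FIFO — oldest first]: 81 @ $7 + 172 @ $5 = $1,427
Feb 12, 248 sold [FIFO — oldest first]: 128 @ $5 + 120 @ $4 = $1,120
Feb 15, 248 sold [FIFO — oldest first]: 217 @ $4 + 31 @ $4 = $992
Total COGS = $1,427 + $1,120 + $992 = $3,539
Ending inventory: 56 @ $4 = $224

Ending inventory = $224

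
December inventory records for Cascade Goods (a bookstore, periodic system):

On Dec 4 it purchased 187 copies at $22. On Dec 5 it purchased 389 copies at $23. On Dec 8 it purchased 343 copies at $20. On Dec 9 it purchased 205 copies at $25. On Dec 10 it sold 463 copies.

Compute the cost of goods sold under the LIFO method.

COGS = $10,285

Dec 10, 463 sold [LIFO — newest first]: 205 @ $25 + 258 @ $20 = $10,285
Ending inventory: 187 @ $22 + 389 @ $23 + 85 @ $20 = $14,761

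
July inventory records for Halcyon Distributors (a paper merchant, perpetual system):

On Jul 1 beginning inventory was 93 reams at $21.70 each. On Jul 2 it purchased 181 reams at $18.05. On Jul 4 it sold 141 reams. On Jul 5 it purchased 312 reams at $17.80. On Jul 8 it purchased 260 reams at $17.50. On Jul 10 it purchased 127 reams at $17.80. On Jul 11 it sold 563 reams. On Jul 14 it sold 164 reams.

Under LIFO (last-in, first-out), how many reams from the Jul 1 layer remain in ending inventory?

Jul 4, 141 sold [LIFO — newest first]: 141 @ $18.05 = $2,545.05
Jul 11, 563 sold [LIFO — newest first]: 127 @ $17.80 + 260 @ $17.50 + 176 @ $17.80 = $9,943.40
Jul 14, 164 sold [LIFO — newest first]: 136 @ $17.80 + 28 @ $18.05 = $2,926.20
Total COGS = $2,545.05 + $9,943.40 + $2,926.20 = $15,414.65
Ending inventory: 93 @ $21.70 + 12 @ $18.05 = $2,234.70

93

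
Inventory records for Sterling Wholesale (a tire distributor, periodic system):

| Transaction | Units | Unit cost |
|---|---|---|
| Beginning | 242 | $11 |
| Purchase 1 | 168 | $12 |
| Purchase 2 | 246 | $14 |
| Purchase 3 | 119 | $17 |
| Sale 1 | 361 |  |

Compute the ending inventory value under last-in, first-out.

Sale 1 (361) [LIFO — newest first]: 119 @ $17 + 242 @ $14 = $5,411
Ending inventory: 242 @ $11 + 168 @ $12 + 4 @ $14 = $4,734

Ending inventory = $4,734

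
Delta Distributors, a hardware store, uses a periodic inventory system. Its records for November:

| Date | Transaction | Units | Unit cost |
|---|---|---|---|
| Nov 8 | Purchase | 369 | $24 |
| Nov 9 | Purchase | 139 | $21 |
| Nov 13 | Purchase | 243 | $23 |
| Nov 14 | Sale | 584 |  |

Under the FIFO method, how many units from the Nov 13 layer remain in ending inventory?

Nov 14, 584 sold [FIFO — oldest first]: 369 @ $24 + 139 @ $21 + 76 @ $23 = $13,523
Ending inventory: 167 @ $23 = $3,841
Check: goods available $17,364 = COGS $13,523 + ending $3,841

167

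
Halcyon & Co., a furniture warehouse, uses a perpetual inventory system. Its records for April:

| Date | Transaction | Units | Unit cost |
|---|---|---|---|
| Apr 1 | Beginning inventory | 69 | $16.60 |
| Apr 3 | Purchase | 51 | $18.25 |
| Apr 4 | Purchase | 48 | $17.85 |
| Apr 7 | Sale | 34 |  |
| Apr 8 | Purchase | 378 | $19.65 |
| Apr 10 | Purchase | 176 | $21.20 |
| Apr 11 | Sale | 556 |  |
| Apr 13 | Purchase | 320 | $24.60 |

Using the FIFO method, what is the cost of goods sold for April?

COGS = $11,293.45

Apr 7, 34 sold [FIFO — oldest first]: 34 @ $16.60 = $564.40
Apr 11, 556 sold [FIFO — oldest first]: 35 @ $16.60 + 51 @ $18.25 + 48 @ $17.85 + 378 @ $19.65 + 44 @ $21.20 = $10,729.05
Total COGS = $564.40 + $10,729.05 = $11,293.45
Ending inventory: 132 @ $21.20 + 320 @ $24.60 = $10,670.40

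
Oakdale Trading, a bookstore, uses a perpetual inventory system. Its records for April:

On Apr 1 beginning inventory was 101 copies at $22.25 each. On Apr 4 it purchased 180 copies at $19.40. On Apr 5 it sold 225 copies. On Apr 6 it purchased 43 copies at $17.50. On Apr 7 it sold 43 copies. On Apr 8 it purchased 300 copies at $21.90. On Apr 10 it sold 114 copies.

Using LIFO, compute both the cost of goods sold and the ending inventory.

Apr 5, 225 sold [LIFO — newest first]: 180 @ $19.40 + 45 @ $22.25 = $4,493.25
Apr 7, 43 sold [LIFO — newest first]: 43 @ $17.50 = $752.50
Apr 10, 114 sold [LIFO — newest first]: 114 @ $21.90 = $2,496.60
Total COGS = $4,493.25 + $752.50 + $2,496.60 = $7,742.35
Ending inventory: 56 @ $22.25 + 186 @ $21.90 = $5,319.40
Check: goods available $13,061.75 = COGS $7,742.35 + ending $5,319.40

COGS = $7,742.35; ending inventory = $5,319.40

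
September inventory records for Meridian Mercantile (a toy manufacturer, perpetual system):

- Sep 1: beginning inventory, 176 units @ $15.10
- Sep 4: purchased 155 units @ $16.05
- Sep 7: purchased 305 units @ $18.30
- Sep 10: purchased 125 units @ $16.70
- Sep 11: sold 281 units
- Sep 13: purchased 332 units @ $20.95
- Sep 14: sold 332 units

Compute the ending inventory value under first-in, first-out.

Ending inventory = $9,463.80

Sep 11, 281 sold [FIFO — oldest first]: 176 @ $15.10 + 105 @ $16.05 = $4,342.85
Sep 14, 332 sold [FIFO — oldest first]: 50 @ $16.05 + 282 @ $18.30 = $5,963.10
Total COGS = $4,342.85 + $5,963.10 = $10,305.95
Ending inventory: 23 @ $18.30 + 125 @ $16.70 + 332 @ $20.95 = $9,463.80
Check: goods available $19,769.75 = COGS $10,305.95 + ending $9,463.80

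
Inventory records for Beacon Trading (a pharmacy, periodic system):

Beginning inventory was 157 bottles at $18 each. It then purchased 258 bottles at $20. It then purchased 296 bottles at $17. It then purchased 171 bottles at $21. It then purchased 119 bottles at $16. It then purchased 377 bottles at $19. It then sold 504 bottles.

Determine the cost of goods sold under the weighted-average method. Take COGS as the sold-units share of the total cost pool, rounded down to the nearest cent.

COGS = $9,390.93

Sale 1, sell 504: 504/1378 × $25,676.00 → $9,390.93
Ending inventory (cost pool remaining) = $16,285.07
Check: goods available $25,676.00 = COGS $9,390.93 + ending $16,285.07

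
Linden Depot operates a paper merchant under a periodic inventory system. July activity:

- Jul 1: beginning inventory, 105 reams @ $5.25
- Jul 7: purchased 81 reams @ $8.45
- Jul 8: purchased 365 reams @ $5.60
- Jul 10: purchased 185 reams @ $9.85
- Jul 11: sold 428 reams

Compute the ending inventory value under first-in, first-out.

Ending inventory = $2,511.05

Jul 11, 428 sold [FIFO — oldest first]: 105 @ $5.25 + 81 @ $8.45 + 242 @ $5.60 = $2,590.90
Ending inventory: 123 @ $5.60 + 185 @ $9.85 = $2,511.05
Check: goods available $5,101.95 = COGS $2,590.90 + ending $2,511.05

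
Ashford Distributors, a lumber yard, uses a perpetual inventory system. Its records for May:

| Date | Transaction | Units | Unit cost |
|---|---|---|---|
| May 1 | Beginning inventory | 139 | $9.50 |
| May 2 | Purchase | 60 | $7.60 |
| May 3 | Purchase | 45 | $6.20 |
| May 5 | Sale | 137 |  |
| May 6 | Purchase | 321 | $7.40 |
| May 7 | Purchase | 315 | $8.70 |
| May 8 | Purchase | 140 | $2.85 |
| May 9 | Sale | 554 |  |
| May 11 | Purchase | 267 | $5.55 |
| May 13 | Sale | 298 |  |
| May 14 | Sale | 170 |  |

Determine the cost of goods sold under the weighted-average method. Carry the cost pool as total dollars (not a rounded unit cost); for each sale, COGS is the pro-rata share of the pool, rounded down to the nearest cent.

COGS = $8,220.56

After May 1: 139 on hand, pool $1,320.50 (≈ $9.5000 each)
After May 2: 199 on hand, pool $1,776.50 (≈ $8.9271 each)
After May 3: 244 on hand, pool $2,055.50 (≈ $8.4242 each)
May 5, sell 137: 137/244 × $2,055.50 → $1,154.11
After May 6: 428 on hand, pool $3,276.79 (≈ $7.6561 each)
After May 7: 743 on hand, pool $6,017.29 (≈ $8.0986 each)
After May 8: 883 on hand, pool $6,416.29 (≈ $7.2665 each)
May 9, sell 554: 554/883 × $6,416.29 → $4,025.62
After May 11: 596 on hand, pool $3,872.52 (≈ $6.4975 each)
May 13, sell 298: 298/596 × $3,872.52 → $1,936.26
May 14, sell 170: 170/298 × $1,936.26 → $1,104.57
Total COGS = $1,154.11 + $4,025.62 + $1,936.26 + $1,104.57 = $8,220.56
Ending inventory (cost pool remaining) = $831.69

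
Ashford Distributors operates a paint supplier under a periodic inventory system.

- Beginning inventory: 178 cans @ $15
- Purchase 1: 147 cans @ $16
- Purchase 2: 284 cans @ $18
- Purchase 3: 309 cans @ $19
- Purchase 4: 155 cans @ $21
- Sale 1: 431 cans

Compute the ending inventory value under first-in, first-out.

Sale 1 (431) [FIFO — oldest first]: 178 @ $15 + 147 @ $16 + 106 @ $18 = $6,930
Ending inventory: 178 @ $18 + 309 @ $19 + 155 @ $21 = $12,330

Ending inventory = $12,330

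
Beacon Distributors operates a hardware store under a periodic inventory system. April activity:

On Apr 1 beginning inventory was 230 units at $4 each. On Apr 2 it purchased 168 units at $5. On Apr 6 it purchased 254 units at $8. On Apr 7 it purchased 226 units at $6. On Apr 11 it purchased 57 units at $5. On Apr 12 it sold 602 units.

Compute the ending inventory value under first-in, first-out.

Apr 12, 602 sold [FIFO — oldest first]: 230 @ $4 + 168 @ $5 + 204 @ $8 = $3,392
Ending inventory: 50 @ $8 + 226 @ $6 + 57 @ $5 = $2,041

Ending inventory = $2,041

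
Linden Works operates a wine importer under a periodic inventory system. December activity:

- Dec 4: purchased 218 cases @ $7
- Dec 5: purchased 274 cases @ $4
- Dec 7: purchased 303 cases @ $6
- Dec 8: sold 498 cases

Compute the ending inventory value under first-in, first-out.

Ending inventory = $1,782

Dec 8, 498 sold [FIFO — oldest first]: 218 @ $7 + 274 @ $4 + 6 @ $6 = $2,658
Ending inventory: 297 @ $6 = $1,782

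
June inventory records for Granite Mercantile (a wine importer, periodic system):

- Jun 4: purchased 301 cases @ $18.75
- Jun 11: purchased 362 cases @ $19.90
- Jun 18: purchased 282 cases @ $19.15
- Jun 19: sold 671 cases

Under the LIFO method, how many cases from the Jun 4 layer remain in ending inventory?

Jun 19, 671 sold [LIFO — newest first]: 282 @ $19.15 + 362 @ $19.90 + 27 @ $18.75 = $13,110.35
Ending inventory: 274 @ $18.75 = $5,137.50

274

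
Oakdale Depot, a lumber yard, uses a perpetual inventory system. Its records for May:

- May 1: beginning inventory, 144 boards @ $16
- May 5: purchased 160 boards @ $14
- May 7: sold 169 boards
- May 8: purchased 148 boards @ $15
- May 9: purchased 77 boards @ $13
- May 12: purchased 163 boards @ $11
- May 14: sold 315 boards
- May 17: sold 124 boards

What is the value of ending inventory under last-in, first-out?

Ending inventory = $1,344

May 7, 169 sold [LIFO — newest first]: 160 @ $14 + 9 @ $16 = $2,384
May 14, 315 sold [LIFO — newest first]: 163 @ $11 + 77 @ $13 + 75 @ $15 = $3,919
May 17, 124 sold [LIFO — newest first]: 73 @ $15 + 51 @ $16 = $1,911
Total COGS = $2,384 + $3,919 + $1,911 = $8,214
Ending inventory: 84 @ $16 = $1,344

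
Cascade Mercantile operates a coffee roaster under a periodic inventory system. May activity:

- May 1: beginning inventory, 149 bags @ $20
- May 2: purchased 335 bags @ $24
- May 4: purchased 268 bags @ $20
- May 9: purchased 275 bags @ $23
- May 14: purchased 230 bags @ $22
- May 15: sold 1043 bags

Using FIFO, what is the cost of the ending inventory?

May 15, 1043 sold [FIFO — oldest first]: 149 @ $20 + 335 @ $24 + 268 @ $20 + 275 @ $23 + 16 @ $22 = $23,057
Ending inventory: 214 @ $22 = $4,708
Check: goods available $27,765 = COGS $23,057 + ending $4,708

Ending inventory = $4,708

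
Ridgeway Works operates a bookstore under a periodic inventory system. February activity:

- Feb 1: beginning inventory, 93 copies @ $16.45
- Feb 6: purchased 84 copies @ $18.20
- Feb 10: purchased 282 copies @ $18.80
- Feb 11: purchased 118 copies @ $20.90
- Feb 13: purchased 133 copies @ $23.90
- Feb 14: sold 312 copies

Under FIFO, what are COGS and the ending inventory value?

COGS = $5,596.65; ending inventory = $8,408.50

Feb 14, 312 sold [FIFO — oldest first]: 93 @ $16.45 + 84 @ $18.20 + 135 @ $18.80 = $5,596.65
Ending inventory: 147 @ $18.80 + 118 @ $20.90 + 133 @ $23.90 = $8,408.50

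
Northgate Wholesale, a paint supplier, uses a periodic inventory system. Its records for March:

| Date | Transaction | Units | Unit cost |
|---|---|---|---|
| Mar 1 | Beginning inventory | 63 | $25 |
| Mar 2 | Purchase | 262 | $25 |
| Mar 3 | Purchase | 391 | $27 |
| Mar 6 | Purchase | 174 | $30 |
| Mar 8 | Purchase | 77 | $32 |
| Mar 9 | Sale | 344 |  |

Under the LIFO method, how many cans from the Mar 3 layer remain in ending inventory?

298

Mar 9, 344 sold [LIFO — newest first]: 77 @ $32 + 174 @ $30 + 93 @ $27 = $10,195
Ending inventory: 63 @ $25 + 262 @ $25 + 298 @ $27 = $16,171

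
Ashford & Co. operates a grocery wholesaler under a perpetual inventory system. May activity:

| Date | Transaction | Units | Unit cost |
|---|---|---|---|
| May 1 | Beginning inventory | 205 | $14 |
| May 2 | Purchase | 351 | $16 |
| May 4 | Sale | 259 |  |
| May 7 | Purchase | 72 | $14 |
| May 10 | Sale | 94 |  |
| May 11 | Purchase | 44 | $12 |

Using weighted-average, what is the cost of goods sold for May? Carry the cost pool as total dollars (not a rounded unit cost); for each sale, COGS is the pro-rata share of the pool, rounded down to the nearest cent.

COGS = $5,364.53

After May 1: 205 on hand, pool $2,870.00 (≈ $14.0000 each)
After May 2: 556 on hand, pool $8,486.00 (≈ $15.2626 each)
May 4, sell 259: 259/556 × $8,486.00 → $3,953.01
After May 7: 369 on hand, pool $5,540.99 (≈ $15.0162 each)
May 10, sell 94: 94/369 × $5,540.99 → $1,411.52
After May 11: 319 on hand, pool $4,657.47 (≈ $14.6002 each)
Total COGS = $3,953.01 + $1,411.52 = $5,364.53
Ending inventory (cost pool remaining) = $4,657.47
Check: goods available $10,022.00 = COGS $5,364.53 + ending $4,657.47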